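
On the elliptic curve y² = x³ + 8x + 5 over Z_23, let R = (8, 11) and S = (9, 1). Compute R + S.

(14, 3)

(8, 11) + (9, 1). λ = (1 - 11)/(9 - 8) ≡ 13/1 mod 23. 1⁻¹ ≡ 1 (mod 23), so λ ≡ 13.
  x = λ² - 8 - 9 = 169 - 17 ≡ 14; y = λ·(8 - 14) - 11 ≡ 3. → (14, 3)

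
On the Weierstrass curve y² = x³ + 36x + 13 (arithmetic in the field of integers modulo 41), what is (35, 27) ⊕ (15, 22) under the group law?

(9, 0)

(35, 27) + (15, 22). λ = (22 - 27)/(15 - 35) ≡ 36/21 mod 41. 21⁻¹ ≡ 2 (mod 41) since 21·2 = 42 ≡ 1, so λ ≡ 31.
  x = λ² - 35 - 15 = 961 - 50 ≡ 9; y = λ·(35 - 9) - 27 ≡ 0. → (9, 0)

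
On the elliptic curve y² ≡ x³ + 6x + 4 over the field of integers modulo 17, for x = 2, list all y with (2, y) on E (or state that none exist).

x³ + 6x + 4 = 24 ≡ 7 (mod 17).
7 is a non-residue mod 17; no y exists.

none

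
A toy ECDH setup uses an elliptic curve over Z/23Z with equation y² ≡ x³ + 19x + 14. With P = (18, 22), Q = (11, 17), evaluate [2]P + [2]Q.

(4, 19)

First 2P:
Repeated addition: build up to 2P.
2P: tangent at (18, 22): λ = (3·18² + 19)/(2·22) ≡ 2/21. 21⁻¹ ≡ 11 (mod 23) since 21·11 = 231 ≡ 1, so λ ≡ 2·11 ≡ 22.
  x = λ² - 18 - 18 = 484 - 36 ≡ 11; y = λ·(18 - 11) - 22 ≡ 17. → (11, 17)
2P = (11, 17).
Next 2Q:
Repeated addition: build up to 2Q.
2Q: tangent at (11, 17): λ = (3·11² + 19)/(2·17) ≡ 14/11. 11⁻¹ ≡ 21 (mod 23), so λ ≡ 14·21 ≡ 18.
  x = λ² - 11 - 11 = 324 - 22 ≡ 3; y = λ·(11 - 3) - 17 ≡ 12. → (3, 12)
2Q = (3, 12).
Finally 2P + 2Q:
(11, 17) + (3, 12). λ = (12 - 17)/(3 - 11) ≡ 18/15 mod 23. 15⁻¹ ≡ 20 (mod 23), so λ ≡ 15.
  x = λ² - 11 - 3 = 225 - 14 ≡ 4; y = λ·(11 - 4) - 17 ≡ 19. → (4, 19)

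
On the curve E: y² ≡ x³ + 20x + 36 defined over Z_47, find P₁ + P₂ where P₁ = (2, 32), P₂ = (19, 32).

(2, 32) + (19, 32). λ = (32 - 32)/(19 - 2) ≡ 0/17 mod 47. 17⁻¹ ≡ 36 (mod 47) since 17·36 = 612 ≡ 1, so λ ≡ 0.
  x = λ² - 2 - 19 = 0 - 21 ≡ 26; y = λ·(2 - 26) - 32 ≡ 15. → (26, 15)

(26, 15)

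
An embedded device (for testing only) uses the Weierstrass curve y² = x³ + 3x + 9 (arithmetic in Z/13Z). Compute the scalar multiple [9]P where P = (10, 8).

Repeated addition: build up to 9P.
2P: tangent at (10, 8): λ = (3·10² + 3)/(2·8) ≡ 4/3. 3⁻¹ ≡ 9 (mod 13), so λ ≡ 4·9 ≡ 10.
  x = λ² - 10 - 10 = 100 - 20 ≡ 2; y = λ·(10 - 2) - 8 ≡ 7. → (2, 7)
3P: (2, 7) + (10, 8). λ = (8 - 7)/(10 - 2) ≡ 1/8 mod 13. 8⁻¹ ≡ 5 (mod 13) since 8·5 = 40 ≡ 1, so λ ≡ 5.
  x = λ² - 2 - 10 = 25 - 12 ≡ 0; y = λ·(2 - 0) - 7 ≡ 3. → (0, 3)
4P: (0, 3) + (10, 8). λ = (8 - 3)/(10 - 0) ≡ 5/10 mod 13. 10⁻¹ ≡ 4 (mod 13) since 10·4 = 40 ≡ 1, so λ ≡ 7.
  x = λ² - 0 - 10 = 49 - 10 ≡ 0; y = λ·(0 - 0) - 3 ≡ 10. → (0, 10)
5P: (0, 10) + (10, 8). λ = (8 - 10)/(10 - 0) ≡ 11/10 mod 13. 10⁻¹ ≡ 4 (mod 13), so λ ≡ 5.
  x = λ² - 0 - 10 = 25 - 10 ≡ 2; y = λ·(0 - 2) - 10 ≡ 6. → (2, 6)
6P: (2, 6) + (10, 8). λ = (8 - 6)/(10 - 2) ≡ 2/8 mod 13. 8⁻¹ ≡ 5 (mod 13), so λ ≡ 10.
  x = λ² - 2 - 10 = 100 - 12 ≡ 10; y = λ·(2 - 10) - 6 ≡ 5. → (10, 5)
7P: (10, 5) + (10, 8): same x and y₁ ≡ -y₂, so the sum is O.
8P: O + (10, 8) = (10, 8) (identity).
9P: tangent at (10, 8): λ = (3·10² + 3)/(2·8) ≡ 4/3. 3⁻¹ ≡ 9 (mod 13), so λ ≡ 4·9 ≡ 10.
  x = λ² - 10 - 10 = 100 - 20 ≡ 2; y = λ·(10 - 2) - 8 ≡ 7. → (2, 7)

(2, 7)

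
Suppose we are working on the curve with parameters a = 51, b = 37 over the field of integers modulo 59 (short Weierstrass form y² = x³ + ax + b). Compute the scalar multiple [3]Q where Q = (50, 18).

(57, 24)

Repeated addition: build up to 3Q.
2Q: tangent at (50, 18): λ = (3·50² + 51)/(2·18) ≡ 58/36. 36⁻¹ ≡ 41 (mod 59), so λ ≡ 58·41 ≡ 18.
  x = λ² - 50 - 50 = 324 - 100 ≡ 47; y = λ·(50 - 47) - 18 ≡ 36. → (47, 36)
3Q: (47, 36) + (50, 18). λ = (18 - 36)/(50 - 47) ≡ 41/3 mod 59. 3⁻¹ ≡ 20 (mod 59), so λ ≡ 53.
  x = λ² - 47 - 50 = 2809 - 97 ≡ 57; y = λ·(47 - 57) - 36 ≡ 24. → (57, 24)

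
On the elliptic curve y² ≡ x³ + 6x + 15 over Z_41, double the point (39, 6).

tangent at (39, 6): λ = (3·39² + 6)/(2·6) ≡ 18/12. 12⁻¹ ≡ 24 (mod 41), so λ ≡ 18·24 ≡ 22.
  x = λ² - 39 - 39 = 484 - 78 ≡ 37; y = λ·(39 - 37) - 6 ≡ 38. → (37, 38)

(37, 38)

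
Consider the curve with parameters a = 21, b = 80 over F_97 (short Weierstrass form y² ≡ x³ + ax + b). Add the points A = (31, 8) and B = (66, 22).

(31, 8) + (66, 22). λ = (22 - 8)/(66 - 31) ≡ 14/35 mod 97. 35⁻¹ ≡ 61 (mod 97), so λ ≡ 78.
  x = λ² - 31 - 66 = 6084 - 97 ≡ 70; y = λ·(31 - 70) - 8 ≡ 54. → (70, 54)

(70, 54)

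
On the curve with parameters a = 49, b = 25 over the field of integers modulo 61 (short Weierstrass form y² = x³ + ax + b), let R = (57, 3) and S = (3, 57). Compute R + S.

(2, 3)

(57, 3) + (3, 57). λ = (57 - 3)/(3 - 57) ≡ 54/7 mod 61. 7⁻¹ ≡ 35 (mod 61), so λ ≡ 60.
  x = λ² - 57 - 3 = 3600 - 60 ≡ 2; y = λ·(57 - 2) - 3 ≡ 3. → (2, 3)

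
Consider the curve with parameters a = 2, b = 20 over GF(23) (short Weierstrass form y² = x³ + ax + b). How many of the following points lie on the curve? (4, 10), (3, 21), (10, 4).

(4, 10): 10² ≡ 8, rhs ≡ 0 → off.
(3, 21): 21² ≡ 4, rhs ≡ 7 → off.
(10, 4): 4² ≡ 16, rhs ≡ 5 → off.

0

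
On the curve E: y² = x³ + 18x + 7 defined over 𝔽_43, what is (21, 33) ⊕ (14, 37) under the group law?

(25, 0)

(21, 33) + (14, 37). λ = (37 - 33)/(14 - 21) ≡ 4/36 mod 43. 36⁻¹ ≡ 6 (mod 43), so λ ≡ 24.
  x = λ² - 21 - 14 = 576 - 35 ≡ 25; y = λ·(21 - 25) - 33 ≡ 0. → (25, 0)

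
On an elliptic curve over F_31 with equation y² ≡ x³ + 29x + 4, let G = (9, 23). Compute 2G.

tangent at (9, 23): λ = (3·9² + 29)/(2·23) ≡ 24/15. 15⁻¹ ≡ 29 (mod 31), so λ ≡ 24·29 ≡ 14.
  x = λ² - 9 - 9 = 196 - 18 ≡ 23; y = λ·(9 - 23) - 23 ≡ 29. → (23, 29)

(23, 29)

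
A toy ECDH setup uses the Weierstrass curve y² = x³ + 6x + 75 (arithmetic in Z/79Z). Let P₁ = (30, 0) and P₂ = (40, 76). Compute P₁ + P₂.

(30, 0) + (40, 76). λ = (76 - 0)/(40 - 30) ≡ 76/10 mod 79. 10⁻¹ ≡ 8 (mod 79) since 10·8 = 80 ≡ 1, so λ ≡ 55.
  x = λ² - 30 - 40 = 3025 - 70 ≡ 32; y = λ·(30 - 32) - 0 ≡ 48. → (32, 48)

(32, 48)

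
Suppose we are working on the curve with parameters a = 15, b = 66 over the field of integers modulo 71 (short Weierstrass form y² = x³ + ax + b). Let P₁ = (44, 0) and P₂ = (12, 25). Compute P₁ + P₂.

(24, 11)

(44, 0) + (12, 25). λ = (25 - 0)/(12 - 44) ≡ 25/39 mod 71. 39⁻¹ ≡ 51 (mod 71) since 39·51 = 1989 ≡ 1, so λ ≡ 68.
  x = λ² - 44 - 12 = 4624 - 56 ≡ 24; y = λ·(44 - 24) - 0 ≡ 11. → (24, 11)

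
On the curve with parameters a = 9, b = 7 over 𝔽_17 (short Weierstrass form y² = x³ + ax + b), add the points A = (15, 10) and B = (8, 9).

(2, 4)

(15, 10) + (8, 9). λ = (9 - 10)/(8 - 15) ≡ 16/10 mod 17. 10⁻¹ ≡ 12 (mod 17) since 10·12 = 120 ≡ 1, so λ ≡ 5.
  x = λ² - 15 - 8 = 25 - 23 ≡ 2; y = λ·(15 - 2) - 10 ≡ 4. → (2, 4)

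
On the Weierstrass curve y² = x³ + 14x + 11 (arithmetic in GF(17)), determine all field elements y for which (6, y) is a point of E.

none

x³ + 14x + 11 = 311 ≡ 5 (mod 17).
5 is a non-residue mod 17; no y exists.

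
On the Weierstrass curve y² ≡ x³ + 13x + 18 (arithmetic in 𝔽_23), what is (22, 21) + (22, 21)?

(18, 9)

tangent at (22, 21): λ = (3·22² + 13)/(2·21) ≡ 16/19. 19⁻¹ ≡ 17 (mod 23), so λ ≡ 16·17 ≡ 19.
  x = λ² - 22 - 22 = 361 - 44 ≡ 18; y = λ·(22 - 18) - 21 ≡ 9. → (18, 9)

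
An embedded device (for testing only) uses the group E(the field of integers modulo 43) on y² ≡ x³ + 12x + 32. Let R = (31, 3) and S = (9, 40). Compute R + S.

(18, 24)

(31, 3) + (9, 40). λ = (40 - 3)/(9 - 31) ≡ 37/21 mod 43. 21⁻¹ ≡ 41 (mod 43) since 21·41 = 861 ≡ 1, so λ ≡ 12.
  x = λ² - 31 - 9 = 144 - 40 ≡ 18; y = λ·(31 - 18) - 3 ≡ 24. → (18, 24)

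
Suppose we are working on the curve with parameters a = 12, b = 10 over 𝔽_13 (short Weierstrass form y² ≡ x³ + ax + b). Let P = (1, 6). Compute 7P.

Double-and-add on 7 = (111)₂. Start with P = (1, 6) for the leading 1-bit.
double: tangent at (1, 6): λ = (3·1² + 12)/(2·6) ≡ 2/12. 12⁻¹ ≡ 12 (mod 13), so λ ≡ 2·12 ≡ 11.
  x = λ² - 1 - 1 = 121 - 2 ≡ 2; y = λ·(1 - 2) - 6 ≡ 9. → (2, 9)
add P: (2, 9) + (1, 6). λ = (6 - 9)/(1 - 2) ≡ 10/12 mod 13. 12⁻¹ ≡ 12 (mod 13) since 12·12 = 144 ≡ 1, so λ ≡ 3.
  x = λ² - 2 - 1 = 9 - 3 ≡ 6; y = λ·(2 - 6) - 9 ≡ 5. → (6, 5)
double: tangent at (6, 5): λ = (3·6² + 12)/(2·5) ≡ 3/10. 10⁻¹ ≡ 4 (mod 13), so λ ≡ 3·4 ≡ 12.
  x = λ² - 6 - 6 = 144 - 12 ≡ 2; y = λ·(6 - 2) - 5 ≡ 4. → (2, 4)
add P: (2, 4) + (1, 6). λ = (6 - 4)/(1 - 2) ≡ 2/12 mod 13. 12⁻¹ ≡ 12 (mod 13), so λ ≡ 11.
  x = λ² - 2 - 1 = 121 - 3 ≡ 1; y = λ·(2 - 1) - 4 ≡ 7. → (1, 7)

(1, 7)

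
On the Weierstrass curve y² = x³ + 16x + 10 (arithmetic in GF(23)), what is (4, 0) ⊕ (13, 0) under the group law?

(4, 0) + (13, 0). λ = (0 - 0)/(13 - 4) ≡ 0/9 mod 23. 9⁻¹ ≡ 18 (mod 23) since 9·18 = 162 ≡ 1, so λ ≡ 0.
  x = λ² - 4 - 13 = 0 - 17 ≡ 6; y = λ·(4 - 6) - 0 ≡ 0. → (6, 0)

(6, 0)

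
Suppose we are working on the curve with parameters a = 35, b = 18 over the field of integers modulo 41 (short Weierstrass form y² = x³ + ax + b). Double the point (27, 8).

(18, 17)

tangent at (27, 8): λ = (3·27² + 35)/(2·8) ≡ 8/16. 16⁻¹ ≡ 18 (mod 41) since 16·18 = 288 ≡ 1, so λ ≡ 8·18 ≡ 21.
  x = λ² - 27 - 27 = 441 - 54 ≡ 18; y = λ·(27 - 18) - 8 ≡ 17. → (18, 17)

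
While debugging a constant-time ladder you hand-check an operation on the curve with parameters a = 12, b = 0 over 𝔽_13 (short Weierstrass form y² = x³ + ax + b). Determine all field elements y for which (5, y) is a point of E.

4, 9

x³ + 12x + 0 = 185 ≡ 3 (mod 13).
Square roots of 3 mod 13: 4 and 9 (since 4² = 16 ≡ 3).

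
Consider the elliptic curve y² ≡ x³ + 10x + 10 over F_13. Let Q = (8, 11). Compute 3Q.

(12, 5)

Repeated addition: build up to 3Q.
2Q: tangent at (8, 11): λ = (3·8² + 10)/(2·11) ≡ 7/9. 9⁻¹ ≡ 3 (mod 13), so λ ≡ 7·3 ≡ 8.
  x = λ² - 8 - 8 = 64 - 16 ≡ 9; y = λ·(8 - 9) - 11 ≡ 7. → (9, 7)
3Q: (9, 7) + (8, 11). λ = (11 - 7)/(8 - 9) ≡ 4/12 mod 13. 12⁻¹ ≡ 12 (mod 13), so λ ≡ 9.
  x = λ² - 9 - 8 = 81 - 17 ≡ 12; y = λ·(9 - 12) - 7 ≡ 5. → (12, 5)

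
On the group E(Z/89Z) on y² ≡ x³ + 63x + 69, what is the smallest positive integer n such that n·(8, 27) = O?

2P: tangent at (8, 27): λ = (3·8² + 63)/(2·27) ≡ 77/54. 54⁻¹ ≡ 61 (mod 89) since 54·61 = 3294 ≡ 1, so λ ≡ 77·61 ≡ 69.
  x = λ² - 8 - 8 = 4761 - 16 ≡ 28; y = λ·(8 - 28) - 27 ≡ 17. → (28, 17)
3P: (28, 17) + (8, 27). λ = (27 - 17)/(8 - 28) ≡ 10/69 mod 89. 69⁻¹ ≡ 40 (mod 89), so λ ≡ 44.
  x = λ² - 28 - 8 = 1936 - 36 ≡ 31; y = λ·(28 - 31) - 17 ≡ 29. → (31, 29)
4P: (31, 29) + (8, 27). λ = (27 - 29)/(8 - 31) ≡ 87/66 mod 89. 66⁻¹ ≡ 58 (mod 89), so λ ≡ 62.
  x = λ² - 31 - 8 = 3844 - 39 ≡ 67; y = λ·(31 - 67) - 29 ≡ 53. → (67, 53)
5P: (67, 53) + (8, 27). λ = (27 - 53)/(8 - 67) ≡ 63/30 mod 89. 30⁻¹ ≡ 3 (mod 89), so λ ≡ 11.
  x = λ² - 67 - 8 = 121 - 75 ≡ 46; y = λ·(67 - 46) - 53 ≡ 0. → (46, 0)
6P: (46, 0) + (8, 27). λ = (27 - 0)/(8 - 46) ≡ 27/51 mod 89. 51⁻¹ ≡ 7 (mod 89), so λ ≡ 11.
  x = λ² - 46 - 8 = 121 - 54 ≡ 67; y = λ·(46 - 67) - 0 ≡ 36. → (67, 36)
7P: (67, 36) + (8, 27). λ = (27 - 36)/(8 - 67) ≡ 80/30 mod 89. 30⁻¹ ≡ 3 (mod 89) since 30·3 = 90 ≡ 1, so λ ≡ 62.
  x = λ² - 67 - 8 = 3844 - 75 ≡ 31; y = λ·(67 - 31) - 36 ≡ 60. → (31, 60)
8P: (31, 60) + (8, 27). λ = (27 - 60)/(8 - 31) ≡ 56/66 mod 89. 66⁻¹ ≡ 58 (mod 89) since 66·58 = 3828 ≡ 1, so λ ≡ 44.
  x = λ² - 31 - 8 = 1936 - 39 ≡ 28; y = λ·(31 - 28) - 60 ≡ 72. → (28, 72)
9P: (28, 72) + (8, 27). λ = (27 - 72)/(8 - 28) ≡ 44/69 mod 89. 69⁻¹ ≡ 40 (mod 89), so λ ≡ 69.
  x = λ² - 28 - 8 = 4761 - 36 ≡ 8; y = λ·(28 - 8) - 72 ≡ 62. → (8, 62)
10P: (8, 62) + (8, 27): same x and y₁ ≡ -y₂, so the sum is O.
10P = O, so the order is 10.

10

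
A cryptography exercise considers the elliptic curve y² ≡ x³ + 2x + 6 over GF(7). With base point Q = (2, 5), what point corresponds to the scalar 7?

(5, 6)

Double-and-add on 7 = (111)₂. Start with Q = (2, 5) for the leading 1-bit.
double: tangent at (2, 5): λ = (3·2² + 2)/(2·5) ≡ 0/3. 3⁻¹ ≡ 5 (mod 7), so λ ≡ 0·5 ≡ 0.
  x = λ² - 2 - 2 = 0 - 4 ≡ 3; y = λ·(2 - 3) - 5 ≡ 2. → (3, 2)
add Q: (3, 2) + (2, 5). λ = (5 - 2)/(2 - 3) ≡ 3/6 mod 7. 6⁻¹ ≡ 6 (mod 7), so λ ≡ 4.
  x = λ² - 3 - 2 = 16 - 5 ≡ 4; y = λ·(3 - 4) - 2 ≡ 1. → (4, 1)
double: tangent at (4, 1): λ = (3·4² + 2)/(2·1) ≡ 1/2. 2⁻¹ ≡ 4 (mod 7) since 2·4 = 8 ≡ 1, so λ ≡ 1·4 ≡ 4.
  x = λ² - 4 - 4 = 16 - 8 ≡ 1; y = λ·(4 - 1) - 1 ≡ 4. → (1, 4)
add Q: (1, 4) + (2, 5). λ = (5 - 4)/(2 - 1) ≡ 1/1 mod 7. 1⁻¹ ≡ 1 (mod 7), so λ ≡ 1.
  x = λ² - 1 - 2 = 1 - 3 ≡ 5; y = λ·(1 - 5) - 4 ≡ 6. → (5, 6)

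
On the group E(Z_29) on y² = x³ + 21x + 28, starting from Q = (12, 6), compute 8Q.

(27, 6)

Double-and-add on 8 = (1000)₂. Start with Q = (12, 6) for the leading 1-bit.
double: tangent at (12, 6): λ = (3·12² + 21)/(2·6) ≡ 18/12. 12⁻¹ ≡ 17 (mod 29) since 12·17 = 204 ≡ 1, so λ ≡ 18·17 ≡ 16.
  x = λ² - 12 - 12 = 256 - 24 ≡ 0; y = λ·(12 - 0) - 6 ≡ 12. → (0, 12)
double: tangent at (0, 12): λ = (3·0² + 21)/(2·12) ≡ 21/24. 24⁻¹ ≡ 23 (mod 29), so λ ≡ 21·23 ≡ 19.
  x = λ² - 0 - 0 = 361 - 0 ≡ 13; y = λ·(0 - 13) - 12 ≡ 2. → (13, 2)
double: tangent at (13, 2): λ = (3·13² + 21)/(2·2) ≡ 6/4. 4⁻¹ ≡ 22 (mod 29) since 4·22 = 88 ≡ 1, so λ ≡ 6·22 ≡ 16.
  x = λ² - 13 - 13 = 256 - 26 ≡ 27; y = λ·(13 - 27) - 2 ≡ 6. → (27, 6)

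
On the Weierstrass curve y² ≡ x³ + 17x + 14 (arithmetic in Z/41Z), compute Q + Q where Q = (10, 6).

(17, 38)

tangent at (10, 6): λ = (3·10² + 17)/(2·6) ≡ 30/12. 12⁻¹ ≡ 24 (mod 41), so λ ≡ 30·24 ≡ 23.
  x = λ² - 10 - 10 = 529 - 20 ≡ 17; y = λ·(10 - 17) - 6 ≡ 38. → (17, 38)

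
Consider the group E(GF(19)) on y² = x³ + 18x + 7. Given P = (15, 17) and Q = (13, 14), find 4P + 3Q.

First 4P:
Repeated addition: build up to 4P.
2P: tangent at (15, 17): λ = (3·15² + 18)/(2·17) ≡ 9/15. 15⁻¹ ≡ 14 (mod 19) since 15·14 = 210 ≡ 1, so λ ≡ 9·14 ≡ 12.
  x = λ² - 15 - 15 = 144 - 30 ≡ 0; y = λ·(15 - 0) - 17 ≡ 11. → (0, 11)
3P: (0, 11) + (15, 17). λ = (17 - 11)/(15 - 0) ≡ 6/15 mod 19. 15⁻¹ ≡ 14 (mod 19), so λ ≡ 8.
  x = λ² - 0 - 15 = 64 - 15 ≡ 11; y = λ·(0 - 11) - 11 ≡ 15. → (11, 15)
4P: (11, 15) + (15, 17). λ = (17 - 15)/(15 - 11) ≡ 2/4 mod 19. 4⁻¹ ≡ 5 (mod 19), so λ ≡ 10.
  x = λ² - 11 - 15 = 100 - 26 ≡ 17; y = λ·(11 - 17) - 15 ≡ 1. → (17, 1)
4P = (17, 1).
Next 3Q:
Repeated addition: build up to 3Q.
2Q: tangent at (13, 14): λ = (3·13² + 18)/(2·14) ≡ 12/9. 9⁻¹ ≡ 17 (mod 19), so λ ≡ 12·17 ≡ 14.
  x = λ² - 13 - 13 = 196 - 26 ≡ 18; y = λ·(13 - 18) - 14 ≡ 11. → (18, 11)
3Q: (18, 11) + (13, 14). λ = (14 - 11)/(13 - 18) ≡ 3/14 mod 19. 14⁻¹ ≡ 15 (mod 19) since 14·15 = 210 ≡ 1, so λ ≡ 7.
  x = λ² - 18 - 13 = 49 - 31 ≡ 18; y = λ·(18 - 18) - 11 ≡ 8. → (18, 8)
3Q = (18, 8).
Finally 4P + 3Q:
(17, 1) + (18, 8). λ = (8 - 1)/(18 - 17) ≡ 7/1 mod 19. 1⁻¹ ≡ 1 (mod 19), so λ ≡ 7.
  x = λ² - 17 - 18 = 49 - 35 ≡ 14; y = λ·(17 - 14) - 1 ≡ 1. → (14, 1)

(14, 1)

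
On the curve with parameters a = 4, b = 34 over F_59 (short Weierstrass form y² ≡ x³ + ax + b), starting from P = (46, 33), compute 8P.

(45, 40)

Double-and-add on 8 = (1000)₂. Start with P = (46, 33) for the leading 1-bit.
double: tangent at (46, 33): λ = (3·46² + 4)/(2·33) ≡ 39/7. 7⁻¹ ≡ 17 (mod 59), so λ ≡ 39·17 ≡ 14.
  x = λ² - 46 - 46 = 196 - 92 ≡ 45; y = λ·(46 - 45) - 33 ≡ 40. → (45, 40)
double: tangent at (45, 40): λ = (3·45² + 4)/(2·40) ≡ 2/21. 21⁻¹ ≡ 45 (mod 59) since 21·45 = 945 ≡ 1, so λ ≡ 2·45 ≡ 31.
  x = λ² - 45 - 45 = 961 - 90 ≡ 45; y = λ·(45 - 45) - 40 ≡ 19. → (45, 19)
double: tangent at (45, 19): λ = (3·45² + 4)/(2·19) ≡ 2/38. 38⁻¹ ≡ 14 (mod 59) since 38·14 = 532 ≡ 1, so λ ≡ 2·14 ≡ 28.
  x = λ² - 45 - 45 = 784 - 90 ≡ 45; y = λ·(45 - 45) - 19 ≡ 40. → (45, 40)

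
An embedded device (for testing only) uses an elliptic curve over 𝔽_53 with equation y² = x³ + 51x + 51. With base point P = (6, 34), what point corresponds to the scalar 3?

(17, 1)

Repeated addition: build up to 3P.
2P: tangent at (6, 34): λ = (3·6² + 51)/(2·34) ≡ 0/15. 15⁻¹ ≡ 46 (mod 53) since 15·46 = 690 ≡ 1, so λ ≡ 0·46 ≡ 0.
  x = λ² - 6 - 6 = 0 - 12 ≡ 41; y = λ·(6 - 41) - 34 ≡ 19. → (41, 19)
3P: (41, 19) + (6, 34). λ = (34 - 19)/(6 - 41) ≡ 15/18 mod 53. 18⁻¹ ≡ 3 (mod 53), so λ ≡ 45.
  x = λ² - 41 - 6 = 2025 - 47 ≡ 17; y = λ·(41 - 17) - 19 ≡ 1. → (17, 1)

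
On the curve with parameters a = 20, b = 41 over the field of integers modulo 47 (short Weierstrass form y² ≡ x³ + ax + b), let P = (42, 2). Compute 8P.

(39, 36)

Double-and-add on 8 = (1000)₂. Start with P = (42, 2) for the leading 1-bit.
double: tangent at (42, 2): λ = (3·42² + 20)/(2·2) ≡ 1/4. 4⁻¹ ≡ 12 (mod 47), so λ ≡ 1·12 ≡ 12.
  x = λ² - 42 - 42 = 144 - 84 ≡ 13; y = λ·(42 - 13) - 2 ≡ 17. → (13, 17)
double: tangent at (13, 17): λ = (3·13² + 20)/(2·17) ≡ 10/34. 34⁻¹ ≡ 18 (mod 47) since 34·18 = 612 ≡ 1, so λ ≡ 10·18 ≡ 39.
  x = λ² - 13 - 13 = 1521 - 26 ≡ 38; y = λ·(13 - 38) - 17 ≡ 42. → (38, 42)
double: tangent at (38, 42): λ = (3·38² + 20)/(2·42) ≡ 28/37. 37⁻¹ ≡ 14 (mod 47) since 37·14 = 518 ≡ 1, so λ ≡ 28·14 ≡ 16.
  x = λ² - 38 - 38 = 256 - 76 ≡ 39; y = λ·(38 - 39) - 42 ≡ 36. → (39, 36)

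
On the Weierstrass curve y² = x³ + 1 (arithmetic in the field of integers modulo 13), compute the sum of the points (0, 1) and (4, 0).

(5, 10)

(0, 1) + (4, 0). λ = (0 - 1)/(4 - 0) ≡ 12/4 mod 13. 4⁻¹ ≡ 10 (mod 13), so λ ≡ 3.
  x = λ² - 0 - 4 = 9 - 4 ≡ 5; y = λ·(0 - 5) - 1 ≡ 10. → (5, 10)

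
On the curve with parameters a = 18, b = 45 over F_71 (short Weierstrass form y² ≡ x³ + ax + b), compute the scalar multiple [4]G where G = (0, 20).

(32, 27)

Double-and-add on 4 = (100)₂. Start with G = (0, 20) for the leading 1-bit.
double: tangent at (0, 20): λ = (3·0² + 18)/(2·20) ≡ 18/40. 40⁻¹ ≡ 16 (mod 71) since 40·16 = 640 ≡ 1, so λ ≡ 18·16 ≡ 4.
  x = λ² - 0 - 0 = 16 - 0 ≡ 16; y = λ·(0 - 16) - 20 ≡ 58. → (16, 58)
double: tangent at (16, 58): λ = (3·16² + 18)/(2·58) ≡ 5/45. 45⁻¹ ≡ 30 (mod 71) since 45·30 = 1350 ≡ 1, so λ ≡ 5·30 ≡ 8.
  x = λ² - 16 - 16 = 64 - 32 ≡ 32; y = λ·(16 - 32) - 58 ≡ 27. → (32, 27)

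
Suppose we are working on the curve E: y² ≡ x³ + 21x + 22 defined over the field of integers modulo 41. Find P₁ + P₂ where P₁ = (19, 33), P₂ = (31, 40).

(19, 33) + (31, 40). λ = (40 - 33)/(31 - 19) ≡ 7/12 mod 41. 12⁻¹ ≡ 24 (mod 41), so λ ≡ 4.
  x = λ² - 19 - 31 = 16 - 50 ≡ 7; y = λ·(19 - 7) - 33 ≡ 15. → (7, 15)

(7, 15)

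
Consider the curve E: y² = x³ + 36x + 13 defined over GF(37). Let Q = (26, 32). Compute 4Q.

(24, 7)

Repeated addition: build up to 4Q.
2Q: tangent at (26, 32): λ = (3·26² + 36)/(2·32) ≡ 29/27. 27⁻¹ ≡ 11 (mod 37), so λ ≡ 29·11 ≡ 23.
  x = λ² - 26 - 26 = 529 - 52 ≡ 33; y = λ·(26 - 33) - 32 ≡ 29. → (33, 29)
3Q: (33, 29) + (26, 32). λ = (32 - 29)/(26 - 33) ≡ 3/30 mod 37. 30⁻¹ ≡ 21 (mod 37) since 30·21 = 630 ≡ 1, so λ ≡ 26.
  x = λ² - 33 - 26 = 676 - 59 ≡ 25; y = λ·(33 - 25) - 29 ≡ 31. → (25, 31)
4Q: (25, 31) + (26, 32). λ = (32 - 31)/(26 - 25) ≡ 1/1 mod 37. 1⁻¹ ≡ 1 (mod 37) since 1·1 = 1 ≡ 1, so λ ≡ 1.
  x = λ² - 25 - 26 = 1 - 51 ≡ 24; y = λ·(25 - 24) - 31 ≡ 7. → (24, 7)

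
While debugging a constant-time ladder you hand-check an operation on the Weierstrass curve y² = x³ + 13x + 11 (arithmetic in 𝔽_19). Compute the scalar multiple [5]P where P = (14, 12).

(5, 7)

Repeated addition: build up to 5P.
2P: tangent at (14, 12): λ = (3·14² + 13)/(2·12) ≡ 12/5. 5⁻¹ ≡ 4 (mod 19), so λ ≡ 12·4 ≡ 10.
  x = λ² - 14 - 14 = 100 - 28 ≡ 15; y = λ·(14 - 15) - 12 ≡ 16. → (15, 16)
3P: (15, 16) + (14, 12). λ = (12 - 16)/(14 - 15) ≡ 15/18 mod 19. 18⁻¹ ≡ 18 (mod 19), so λ ≡ 4.
  x = λ² - 15 - 14 = 16 - 29 ≡ 6; y = λ·(15 - 6) - 16 ≡ 1. → (6, 1)
4P: (6, 1) + (14, 12). λ = (12 - 1)/(14 - 6) ≡ 11/8 mod 19. 8⁻¹ ≡ 12 (mod 19), so λ ≡ 18.
  x = λ² - 6 - 14 = 324 - 20 ≡ 0; y = λ·(6 - 0) - 1 ≡ 12. → (0, 12)
5P: (0, 12) + (14, 12). λ = (12 - 12)/(14 - 0) ≡ 0/14 mod 19. 14⁻¹ ≡ 15 (mod 19), so λ ≡ 0.
  x = λ² - 0 - 14 = 0 - 14 ≡ 5; y = λ·(0 - 5) - 12 ≡ 7. → (5, 7)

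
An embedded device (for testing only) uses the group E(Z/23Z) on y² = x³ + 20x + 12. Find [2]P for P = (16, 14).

(9, 22)

tangent at (16, 14): λ = (3·16² + 20)/(2·14) ≡ 6/5. 5⁻¹ ≡ 14 (mod 23), so λ ≡ 6·14 ≡ 15.
  x = λ² - 16 - 16 = 225 - 32 ≡ 9; y = λ·(16 - 9) - 14 ≡ 22. → (9, 22)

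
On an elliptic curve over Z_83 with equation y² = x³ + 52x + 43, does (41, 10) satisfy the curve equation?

y² = 10² ≡ 17; x³ + 52x + 43 = 71096 ≡ 48 (mod 83). 17 ≠ 48.

no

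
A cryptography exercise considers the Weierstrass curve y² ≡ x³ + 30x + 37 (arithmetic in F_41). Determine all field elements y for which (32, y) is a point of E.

x³ + 30x + 37 = 33765 ≡ 22 (mod 41).
22 is a non-residue mod 41; no y exists.

none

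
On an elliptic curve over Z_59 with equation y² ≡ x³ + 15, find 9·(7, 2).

(44, 11)

Write G = (7, 2).
Double-and-add on 9 = (1001)₂. Start with G = (7, 2) for the leading 1-bit.
double: tangent at (7, 2): λ = (3·7² + 0)/(2·2) ≡ 29/4. 4⁻¹ ≡ 15 (mod 59) since 4·15 = 60 ≡ 1, so λ ≡ 29·15 ≡ 22.
  x = λ² - 7 - 7 = 484 - 14 ≡ 57; y = λ·(7 - 57) - 2 ≡ 19. → (57, 19)
double: tangent at (57, 19): λ = (3·57² + 0)/(2·19) ≡ 12/38. 38⁻¹ ≡ 14 (mod 59), so λ ≡ 12·14 ≡ 50.
  x = λ² - 57 - 57 = 2500 - 114 ≡ 26; y = λ·(57 - 26) - 19 ≡ 56. → (26, 56)
double: tangent at (26, 56): λ = (3·26² + 0)/(2·56) ≡ 22/53. 53⁻¹ ≡ 49 (mod 59) since 53·49 = 2597 ≡ 1, so λ ≡ 22·49 ≡ 16.
  x = λ² - 26 - 26 = 256 - 52 ≡ 27; y = λ·(26 - 27) - 56 ≡ 46. → (27, 46)
add G: (27, 46) + (7, 2). λ = (2 - 46)/(7 - 27) ≡ 15/39 mod 59. 39⁻¹ ≡ 56 (mod 59), so λ ≡ 14.
  x = λ² - 27 - 7 = 196 - 34 ≡ 44; y = λ·(27 - 44) - 46 ≡ 11. → (44, 11)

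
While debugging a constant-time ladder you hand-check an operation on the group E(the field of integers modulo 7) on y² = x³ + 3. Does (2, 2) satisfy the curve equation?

yes

y² = 2² ≡ 4; x³ + 0x + 3 = 11 ≡ 4 (mod 7). 4 = 4.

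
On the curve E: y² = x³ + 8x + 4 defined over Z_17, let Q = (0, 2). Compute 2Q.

(4, 7)

tangent at (0, 2): λ = (3·0² + 8)/(2·2) ≡ 8/4. 4⁻¹ ≡ 13 (mod 17) since 4·13 = 52 ≡ 1, so λ ≡ 8·13 ≡ 2.
  x = λ² - 0 - 0 = 4 - 0 ≡ 4; y = λ·(0 - 4) - 2 ≡ 7. → (4, 7)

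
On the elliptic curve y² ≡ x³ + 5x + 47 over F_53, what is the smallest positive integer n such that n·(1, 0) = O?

2P: (1, 0) + (1, 0): same x and y₁ ≡ -y₂, so the sum is O.
2P = O, so the order is 2.

2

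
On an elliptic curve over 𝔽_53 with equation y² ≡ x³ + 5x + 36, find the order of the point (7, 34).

6

2P: tangent at (7, 34): λ = (3·7² + 5)/(2·34) ≡ 46/15. 15⁻¹ ≡ 46 (mod 53), so λ ≡ 46·46 ≡ 49.
  x = λ² - 7 - 7 = 2401 - 14 ≡ 2; y = λ·(7 - 2) - 34 ≡ 52. → (2, 52)
3P: (2, 52) + (7, 34). λ = (34 - 52)/(7 - 2) ≡ 35/5 mod 53. 5⁻¹ ≡ 32 (mod 53), so λ ≡ 7.
  x = λ² - 2 - 7 = 49 - 9 ≡ 40; y = λ·(2 - 40) - 52 ≡ 0. → (40, 0)
4P: (40, 0) + (7, 34). λ = (34 - 0)/(7 - 40) ≡ 34/20 mod 53. 20⁻¹ ≡ 8 (mod 53), so λ ≡ 7.
  x = λ² - 40 - 7 = 49 - 47 ≡ 2; y = λ·(40 - 2) - 0 ≡ 1. → (2, 1)
5P: (2, 1) + (7, 34). λ = (34 - 1)/(7 - 2) ≡ 33/5 mod 53. 5⁻¹ ≡ 32 (mod 53), so λ ≡ 49.
  x = λ² - 2 - 7 = 2401 - 9 ≡ 7; y = λ·(2 - 7) - 1 ≡ 19. → (7, 19)
6P: (7, 19) + (7, 34): same x and y₁ ≡ -y₂, so the sum is O.
6P = O, so the order is 6.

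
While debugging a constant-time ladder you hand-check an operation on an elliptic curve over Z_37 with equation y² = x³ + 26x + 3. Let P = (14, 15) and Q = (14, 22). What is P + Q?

The two points share x = 14 and their y-coordinates satisfy 15 + 22 ≡ 0 (mod 37), so they are inverses. Their sum is 𝒪.

O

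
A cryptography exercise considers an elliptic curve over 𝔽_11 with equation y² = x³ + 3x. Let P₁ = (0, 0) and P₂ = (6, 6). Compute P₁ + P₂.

(0, 0) + (6, 6). λ = (6 - 0)/(6 - 0) ≡ 6/6 mod 11. 6⁻¹ ≡ 2 (mod 11), so λ ≡ 1.
  x = λ² - 0 - 6 = 1 - 6 ≡ 6; y = λ·(0 - 6) - 0 ≡ 5. → (6, 5)

(6, 5)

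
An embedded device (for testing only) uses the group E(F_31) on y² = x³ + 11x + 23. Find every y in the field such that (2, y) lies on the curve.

none

x³ + 11x + 23 = 53 ≡ 22 (mod 31).
22 is a non-residue mod 31; no y exists.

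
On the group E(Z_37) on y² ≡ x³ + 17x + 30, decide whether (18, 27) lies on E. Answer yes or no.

yes

y² = 27² ≡ 26; x³ + 17x + 30 = 6168 ≡ 26 (mod 37). 26 = 26.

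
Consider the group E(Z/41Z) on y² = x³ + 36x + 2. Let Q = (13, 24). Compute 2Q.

(7, 8)

tangent at (13, 24): λ = (3·13² + 36)/(2·24) ≡ 10/7. 7⁻¹ ≡ 6 (mod 41), so λ ≡ 10·6 ≡ 19.
  x = λ² - 13 - 13 = 361 - 26 ≡ 7; y = λ·(13 - 7) - 24 ≡ 8. → (7, 8)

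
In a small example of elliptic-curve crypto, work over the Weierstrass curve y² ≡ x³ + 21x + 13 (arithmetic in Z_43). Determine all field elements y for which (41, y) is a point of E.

x³ + 21x + 13 = 69795 ≡ 6 (mod 43).
Square roots of 6 mod 43: 7 and 36 (since 7² = 49 ≡ 6).

7, 36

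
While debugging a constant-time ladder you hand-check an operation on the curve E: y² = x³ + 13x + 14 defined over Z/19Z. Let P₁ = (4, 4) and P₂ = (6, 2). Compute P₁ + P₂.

(4, 4) + (6, 2). λ = (2 - 4)/(6 - 4) ≡ 17/2 mod 19. 2⁻¹ ≡ 10 (mod 19) since 2·10 = 20 ≡ 1, so λ ≡ 18.
  x = λ² - 4 - 6 = 324 - 10 ≡ 10; y = λ·(4 - 10) - 4 ≡ 2. → (10, 2)

(10, 2)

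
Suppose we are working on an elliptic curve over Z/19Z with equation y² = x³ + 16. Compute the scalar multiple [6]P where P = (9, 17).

(0, 4)

Repeated addition: build up to 6P.
2P: tangent at (9, 17): λ = (3·9² + 0)/(2·17) ≡ 15/15. 15⁻¹ ≡ 14 (mod 19) since 15·14 = 210 ≡ 1, so λ ≡ 15·14 ≡ 1.
  x = λ² - 9 - 9 = 1 - 18 ≡ 2; y = λ·(9 - 2) - 17 ≡ 9. → (2, 9)
3P: (2, 9) + (9, 17). λ = (17 - 9)/(9 - 2) ≡ 8/7 mod 19. 7⁻¹ ≡ 11 (mod 19), so λ ≡ 12.
  x = λ² - 2 - 9 = 144 - 11 ≡ 0; y = λ·(2 - 0) - 9 ≡ 15. → (0, 15)
4P: (0, 15) + (9, 17). λ = (17 - 15)/(9 - 0) ≡ 2/9 mod 19. 9⁻¹ ≡ 17 (mod 19), so λ ≡ 15.
  x = λ² - 0 - 9 = 225 - 9 ≡ 7; y = λ·(0 - 7) - 15 ≡ 13. → (7, 13)
5P: (7, 13) + (9, 17). λ = (17 - 13)/(9 - 7) ≡ 4/2 mod 19. 2⁻¹ ≡ 10 (mod 19), so λ ≡ 2.
  x = λ² - 7 - 9 = 4 - 16 ≡ 7; y = λ·(7 - 7) - 13 ≡ 6. → (7, 6)
6P: (7, 6) + (9, 17). λ = (17 - 6)/(9 - 7) ≡ 11/2 mod 19. 2⁻¹ ≡ 10 (mod 19), so λ ≡ 15.
  x = λ² - 7 - 9 = 225 - 16 ≡ 0; y = λ·(7 - 0) - 6 ≡ 4. → (0, 4)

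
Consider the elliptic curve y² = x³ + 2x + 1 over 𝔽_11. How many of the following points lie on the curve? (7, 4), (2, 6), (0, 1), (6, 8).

2

(7, 4): 4² ≡ 5, rhs ≡ 6 → off.
(2, 6): 6² ≡ 3, rhs ≡ 2 → off.
(0, 1): 1² ≡ 1, rhs ≡ 1 → on.
(6, 8): 8² ≡ 9, rhs ≡ 9 → on.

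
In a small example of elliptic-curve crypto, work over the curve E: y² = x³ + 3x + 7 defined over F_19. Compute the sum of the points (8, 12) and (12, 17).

(8, 12) + (12, 17). λ = (17 - 12)/(12 - 8) ≡ 5/4 mod 19. 4⁻¹ ≡ 5 (mod 19), so λ ≡ 6.
  x = λ² - 8 - 12 = 36 - 20 ≡ 16; y = λ·(8 - 16) - 12 ≡ 16. → (16, 16)

(16, 16)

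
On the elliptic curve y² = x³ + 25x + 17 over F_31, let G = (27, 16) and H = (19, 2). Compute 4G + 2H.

First 4G:
Double-and-add on 4 = (100)₂. Start with G = (27, 16) for the leading 1-bit.
double: tangent at (27, 16): λ = (3·27² + 25)/(2·16) ≡ 11/1. 1⁻¹ ≡ 1 (mod 31), so λ ≡ 11·1 ≡ 11.
  x = λ² - 27 - 27 = 121 - 54 ≡ 5; y = λ·(27 - 5) - 16 ≡ 9. → (5, 9)
double: tangent at (5, 9): λ = (3·5² + 25)/(2·9) ≡ 7/18. 18⁻¹ ≡ 19 (mod 31) since 18·19 = 342 ≡ 1, so λ ≡ 7·19 ≡ 9.
  x = λ² - 5 - 5 = 81 - 10 ≡ 9; y = λ·(5 - 9) - 9 ≡ 17. → (9, 17)
4G = (9, 17).
Next 2H:
Repeated addition: build up to 2H.
2H: tangent at (19, 2): λ = (3·19² + 25)/(2·2) ≡ 23/4. 4⁻¹ ≡ 8 (mod 31), so λ ≡ 23·8 ≡ 29.
  x = λ² - 19 - 19 = 841 - 38 ≡ 28; y = λ·(19 - 28) - 2 ≡ 16. → (28, 16)
2H = (28, 16).
Finally 4G + 2H:
(9, 17) + (28, 16). λ = (16 - 17)/(28 - 9) ≡ 30/19 mod 31. 19⁻¹ ≡ 18 (mod 31), so λ ≡ 13.
  x = λ² - 9 - 28 = 169 - 37 ≡ 8; y = λ·(9 - 8) - 17 ≡ 27. → (8, 27)

(8, 27)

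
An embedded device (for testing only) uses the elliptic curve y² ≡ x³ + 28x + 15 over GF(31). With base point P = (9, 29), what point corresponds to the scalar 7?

Repeated addition: build up to 7P.
2P: tangent at (9, 29): λ = (3·9² + 28)/(2·29) ≡ 23/27. 27⁻¹ ≡ 23 (mod 31), so λ ≡ 23·23 ≡ 2.
  x = λ² - 9 - 9 = 4 - 18 ≡ 17; y = λ·(9 - 17) - 29 ≡ 17. → (17, 17)
3P: (17, 17) + (9, 29). λ = (29 - 17)/(9 - 17) ≡ 12/23 mod 31. 23⁻¹ ≡ 27 (mod 31), so λ ≡ 14.
  x = λ² - 17 - 9 = 196 - 26 ≡ 15; y = λ·(17 - 15) - 17 ≡ 11. → (15, 11)
4P: (15, 11) + (9, 29). λ = (29 - 11)/(9 - 15) ≡ 18/25 mod 31. 25⁻¹ ≡ 5 (mod 31) since 25·5 = 125 ≡ 1, so λ ≡ 28.
  x = λ² - 15 - 9 = 784 - 24 ≡ 16; y = λ·(15 - 16) - 11 ≡ 23. → (16, 23)
5P: (16, 23) + (9, 29). λ = (29 - 23)/(9 - 16) ≡ 6/24 mod 31. 24⁻¹ ≡ 22 (mod 31) since 24·22 = 528 ≡ 1, so λ ≡ 8.
  x = λ² - 16 - 9 = 64 - 25 ≡ 8; y = λ·(16 - 8) - 23 ≡ 10. → (8, 10)
6P: (8, 10) + (9, 29). λ = (29 - 10)/(9 - 8) ≡ 19/1 mod 31. 1⁻¹ ≡ 1 (mod 31) since 1·1 = 1 ≡ 1, so λ ≡ 19.
  x = λ² - 8 - 9 = 361 - 17 ≡ 3; y = λ·(8 - 3) - 10 ≡ 23. → (3, 23)
7P: (3, 23) + (9, 29). λ = (29 - 23)/(9 - 3) ≡ 6/6 mod 31. 6⁻¹ ≡ 26 (mod 31), so λ ≡ 1.
  x = λ² - 3 - 9 = 1 - 12 ≡ 20; y = λ·(3 - 20) - 23 ≡ 22. → (20, 22)

(20, 22)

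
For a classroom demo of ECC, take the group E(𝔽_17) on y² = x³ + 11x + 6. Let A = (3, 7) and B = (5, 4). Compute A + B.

(7, 16)

(3, 7) + (5, 4). λ = (4 - 7)/(5 - 3) ≡ 14/2 mod 17. 2⁻¹ ≡ 9 (mod 17) since 2·9 = 18 ≡ 1, so λ ≡ 7.
  x = λ² - 3 - 5 = 49 - 8 ≡ 7; y = λ·(3 - 7) - 7 ≡ 16. → (7, 16)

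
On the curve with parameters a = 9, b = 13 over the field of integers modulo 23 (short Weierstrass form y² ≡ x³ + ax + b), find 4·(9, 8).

Write G = (9, 8).
Double-and-add on 4 = (100)₂. Start with G = (9, 8) for the leading 1-bit.
double: tangent at (9, 8): λ = (3·9² + 9)/(2·8) ≡ 22/16. 16⁻¹ ≡ 13 (mod 23) since 16·13 = 208 ≡ 1, so λ ≡ 22·13 ≡ 10.
  x = λ² - 9 - 9 = 100 - 18 ≡ 13; y = λ·(9 - 13) - 8 ≡ 21. → (13, 21)
double: tangent at (13, 21): λ = (3·13² + 9)/(2·21) ≡ 10/19. 19⁻¹ ≡ 17 (mod 23), so λ ≡ 10·17 ≡ 9.
  x = λ² - 13 - 13 = 81 - 26 ≡ 9; y = λ·(13 - 9) - 21 ≡ 15. → (9, 15)

(9, 15)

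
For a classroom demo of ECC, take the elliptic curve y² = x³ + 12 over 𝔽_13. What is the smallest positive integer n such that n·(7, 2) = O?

6

2P: tangent at (7, 2): λ = (3·7² + 0)/(2·2) ≡ 4/4. 4⁻¹ ≡ 10 (mod 13), so λ ≡ 4·10 ≡ 1.
  x = λ² - 7 - 7 = 1 - 14 ≡ 0; y = λ·(7 - 0) - 2 ≡ 5. → (0, 5)
3P: (0, 5) + (7, 2). λ = (2 - 5)/(7 - 0) ≡ 10/7 mod 13. 7⁻¹ ≡ 2 (mod 13), so λ ≡ 7.
  x = λ² - 0 - 7 = 49 - 7 ≡ 3; y = λ·(0 - 3) - 5 ≡ 0. → (3, 0)
4P: (3, 0) + (7, 2). λ = (2 - 0)/(7 - 3) ≡ 2/4 mod 13. 4⁻¹ ≡ 10 (mod 13), so λ ≡ 7.
  x = λ² - 3 - 7 = 49 - 10 ≡ 0; y = λ·(3 - 0) - 0 ≡ 8. → (0, 8)
5P: (0, 8) + (7, 2). λ = (2 - 8)/(7 - 0) ≡ 7/7 mod 13. 7⁻¹ ≡ 2 (mod 13), so λ ≡ 1.
  x = λ² - 0 - 7 = 1 - 7 ≡ 7; y = λ·(0 - 7) - 8 ≡ 11. → (7, 11)
6P: (7, 11) + (7, 2): same x and y₁ ≡ -y₂, so the sum is O.
6P = O, so the order is 6.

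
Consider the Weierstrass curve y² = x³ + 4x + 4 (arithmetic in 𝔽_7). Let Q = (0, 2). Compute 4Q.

(5, 3)

Double-and-add on 4 = (100)₂. Start with Q = (0, 2) for the leading 1-bit.
double: tangent at (0, 2): λ = (3·0² + 4)/(2·2) ≡ 4/4. 4⁻¹ ≡ 2 (mod 7) since 4·2 = 8 ≡ 1, so λ ≡ 4·2 ≡ 1.
  x = λ² - 0 - 0 = 1 - 0 ≡ 1; y = λ·(0 - 1) - 2 ≡ 4. → (1, 4)
double: tangent at (1, 4): λ = (3·1² + 4)/(2·4) ≡ 0/1. 1⁻¹ ≡ 1 (mod 7), so λ ≡ 0·1 ≡ 0.
  x = λ² - 1 - 1 = 0 - 2 ≡ 5; y = λ·(1 - 5) - 4 ≡ 3. → (5, 3)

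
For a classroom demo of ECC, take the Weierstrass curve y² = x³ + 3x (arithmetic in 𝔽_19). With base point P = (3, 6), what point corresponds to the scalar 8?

Double-and-add on 8 = (1000)₂. Start with P = (3, 6) for the leading 1-bit.
double: tangent at (3, 6): λ = (3·3² + 3)/(2·6) ≡ 11/12. 12⁻¹ ≡ 8 (mod 19), so λ ≡ 11·8 ≡ 12.
  x = λ² - 3 - 3 = 144 - 6 ≡ 5; y = λ·(3 - 5) - 6 ≡ 8. → (5, 8)
double: tangent at (5, 8): λ = (3·5² + 3)/(2·8) ≡ 2/16. 16⁻¹ ≡ 6 (mod 19) since 16·6 = 96 ≡ 1, so λ ≡ 2·6 ≡ 12.
  x = λ² - 5 - 5 = 144 - 10 ≡ 1; y = λ·(5 - 1) - 8 ≡ 2. → (1, 2)
double: tangent at (1, 2): λ = (3·1² + 3)/(2·2) ≡ 6/4. 4⁻¹ ≡ 5 (mod 19), so λ ≡ 6·5 ≡ 11.
  x = λ² - 1 - 1 = 121 - 2 ≡ 5; y = λ·(1 - 5) - 2 ≡ 11. → (5, 11)

(5, 11)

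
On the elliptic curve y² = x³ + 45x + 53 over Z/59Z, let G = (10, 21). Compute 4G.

(0, 17)

Repeated addition: build up to 4G.
2G: tangent at (10, 21): λ = (3·10² + 45)/(2·21) ≡ 50/42. 42⁻¹ ≡ 52 (mod 59) since 42·52 = 2184 ≡ 1, so λ ≡ 50·52 ≡ 4.
  x = λ² - 10 - 10 = 16 - 20 ≡ 55; y = λ·(10 - 55) - 21 ≡ 35. → (55, 35)
3G: (55, 35) + (10, 21). λ = (21 - 35)/(10 - 55) ≡ 45/14 mod 59. 14⁻¹ ≡ 38 (mod 59), so λ ≡ 58.
  x = λ² - 55 - 10 = 3364 - 65 ≡ 54; y = λ·(55 - 54) - 35 ≡ 23. → (54, 23)
4G: (54, 23) + (10, 21). λ = (21 - 23)/(10 - 54) ≡ 57/15 mod 59. 15⁻¹ ≡ 4 (mod 59), so λ ≡ 51.
  x = λ² - 54 - 10 = 2601 - 64 ≡ 0; y = λ·(54 - 0) - 23 ≡ 17. → (0, 17)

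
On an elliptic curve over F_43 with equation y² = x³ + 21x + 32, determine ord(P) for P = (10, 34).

2P: tangent at (10, 34): λ = (3·10² + 21)/(2·34) ≡ 20/25. 25⁻¹ ≡ 31 (mod 43), so λ ≡ 20·31 ≡ 18.
  x = λ² - 10 - 10 = 324 - 20 ≡ 3; y = λ·(10 - 3) - 34 ≡ 6. → (3, 6)
3P: (3, 6) + (10, 34). λ = (34 - 6)/(10 - 3) ≡ 28/7 mod 43. 7⁻¹ ≡ 37 (mod 43) since 7·37 = 259 ≡ 1, so λ ≡ 4.
  x = λ² - 3 - 10 = 16 - 13 ≡ 3; y = λ·(3 - 3) - 6 ≡ 37. → (3, 37)
4P: (3, 37) + (10, 34). λ = (34 - 37)/(10 - 3) ≡ 40/7 mod 43. 7⁻¹ ≡ 37 (mod 43), so λ ≡ 18.
  x = λ² - 3 - 10 = 324 - 13 ≡ 10; y = λ·(3 - 10) - 37 ≡ 9. → (10, 9)
5P: (10, 9) + (10, 34): same x and y₁ ≡ -y₂, so the sum is ∞.
5P = ∞, so the order is 5.

5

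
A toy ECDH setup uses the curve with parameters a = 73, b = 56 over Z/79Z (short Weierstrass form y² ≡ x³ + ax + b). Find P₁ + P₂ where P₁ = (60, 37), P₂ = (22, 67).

(60, 37) + (22, 67). λ = (67 - 37)/(22 - 60) ≡ 30/41 mod 79. 41⁻¹ ≡ 27 (mod 79), so λ ≡ 20.
  x = λ² - 60 - 22 = 400 - 82 ≡ 2; y = λ·(60 - 2) - 37 ≡ 17. → (2, 17)

(2, 17)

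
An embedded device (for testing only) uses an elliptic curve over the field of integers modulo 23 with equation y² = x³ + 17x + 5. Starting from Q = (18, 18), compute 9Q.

(15, 22)

Repeated addition: build up to 9Q.
2Q: tangent at (18, 18): λ = (3·18² + 17)/(2·18) ≡ 0/13. 13⁻¹ ≡ 16 (mod 23) since 13·16 = 208 ≡ 1, so λ ≡ 0·16 ≡ 0.
  x = λ² - 18 - 18 = 0 - 36 ≡ 10; y = λ·(18 - 10) - 18 ≡ 5. → (10, 5)
3Q: (10, 5) + (18, 18). λ = (18 - 5)/(18 - 10) ≡ 13/8 mod 23. 8⁻¹ ≡ 3 (mod 23) since 8·3 = 24 ≡ 1, so λ ≡ 16.
  x = λ² - 10 - 18 = 256 - 28 ≡ 21; y = λ·(10 - 21) - 5 ≡ 3. → (21, 3)
4Q: (21, 3) + (18, 18). λ = (18 - 3)/(18 - 21) ≡ 15/20 mod 23. 20⁻¹ ≡ 15 (mod 23), so λ ≡ 18.
  x = λ² - 21 - 18 = 324 - 39 ≡ 9; y = λ·(21 - 9) - 3 ≡ 6. → (9, 6)
5Q: (9, 6) + (18, 18). λ = (18 - 6)/(18 - 9) ≡ 12/9 mod 23. 9⁻¹ ≡ 18 (mod 23), so λ ≡ 9.
  x = λ² - 9 - 18 = 81 - 27 ≡ 8; y = λ·(9 - 8) - 6 ≡ 3. → (8, 3)
6Q: (8, 3) + (18, 18). λ = (18 - 3)/(18 - 8) ≡ 15/10 mod 23. 10⁻¹ ≡ 7 (mod 23), so λ ≡ 13.
  x = λ² - 8 - 18 = 169 - 26 ≡ 5; y = λ·(8 - 5) - 3 ≡ 13. → (5, 13)
7Q: (5, 13) + (18, 18). λ = (18 - 13)/(18 - 5) ≡ 5/13 mod 23. 13⁻¹ ≡ 16 (mod 23), so λ ≡ 11.
  x = λ² - 5 - 18 = 121 - 23 ≡ 6; y = λ·(5 - 6) - 13 ≡ 22. → (6, 22)
8Q: (6, 22) + (18, 18). λ = (18 - 22)/(18 - 6) ≡ 19/12 mod 23. 12⁻¹ ≡ 2 (mod 23), so λ ≡ 15.
  x = λ² - 6 - 18 = 225 - 24 ≡ 17; y = λ·(6 - 17) - 22 ≡ 20. → (17, 20)
9Q: (17, 20) + (18, 18). λ = (18 - 20)/(18 - 17) ≡ 21/1 mod 23. 1⁻¹ ≡ 1 (mod 23), so λ ≡ 21.
  x = λ² - 17 - 18 = 441 - 35 ≡ 15; y = λ·(17 - 15) - 20 ≡ 22. → (15, 22)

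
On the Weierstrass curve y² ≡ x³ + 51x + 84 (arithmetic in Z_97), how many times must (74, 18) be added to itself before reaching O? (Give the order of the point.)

2P: tangent at (74, 18): λ = (3·74² + 51)/(2·18) ≡ 86/36. 36⁻¹ ≡ 62 (mod 97), so λ ≡ 86·62 ≡ 94.
  x = λ² - 74 - 74 = 8836 - 148 ≡ 55; y = λ·(74 - 55) - 18 ≡ 22. → (55, 22)
3P: (55, 22) + (74, 18). λ = (18 - 22)/(74 - 55) ≡ 93/19 mod 97. 19⁻¹ ≡ 46 (mod 97), so λ ≡ 10.
  x = λ² - 55 - 74 = 100 - 129 ≡ 68; y = λ·(55 - 68) - 22 ≡ 42. → (68, 42)
4P: (68, 42) + (74, 18). λ = (18 - 42)/(74 - 68) ≡ 73/6 mod 97. 6⁻¹ ≡ 81 (mod 97), so λ ≡ 93.
  x = λ² - 68 - 74 = 8649 - 142 ≡ 68; y = λ·(68 - 68) - 42 ≡ 55. → (68, 55)
5P: (68, 55) + (74, 18). λ = (18 - 55)/(74 - 68) ≡ 60/6 mod 97. 6⁻¹ ≡ 81 (mod 97) since 6·81 = 486 ≡ 1, so λ ≡ 10.
  x = λ² - 68 - 74 = 100 - 142 ≡ 55; y = λ·(68 - 55) - 55 ≡ 75. → (55, 75)
6P: (55, 75) + (74, 18). λ = (18 - 75)/(74 - 55) ≡ 40/19 mod 97. 19⁻¹ ≡ 46 (mod 97), so λ ≡ 94.
  x = λ² - 55 - 74 = 8836 - 129 ≡ 74; y = λ·(55 - 74) - 75 ≡ 79. → (74, 79)
7P: (74, 79) + (74, 18): same x and y₁ ≡ -y₂, so the sum is O.
7P = O, so the order is 7.

7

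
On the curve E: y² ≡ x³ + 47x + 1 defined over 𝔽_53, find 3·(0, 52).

(19, 42)

Write G = (0, 52).
Repeated addition: build up to 3G.
2G: tangent at (0, 52): λ = (3·0² + 47)/(2·52) ≡ 47/51. 51⁻¹ ≡ 26 (mod 53), so λ ≡ 47·26 ≡ 3.
  x = λ² - 0 - 0 = 9 - 0 ≡ 9; y = λ·(0 - 9) - 52 ≡ 27. → (9, 27)
3G: (9, 27) + (0, 52). λ = (52 - 27)/(0 - 9) ≡ 25/44 mod 53. 44⁻¹ ≡ 47 (mod 53), so λ ≡ 9.
  x = λ² - 9 - 0 = 81 - 9 ≡ 19; y = λ·(9 - 19) - 27 ≡ 42. → (19, 42)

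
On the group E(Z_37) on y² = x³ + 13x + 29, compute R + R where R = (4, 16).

tangent at (4, 16): λ = (3·4² + 13)/(2·16) ≡ 24/32. 32⁻¹ ≡ 22 (mod 37) since 32·22 = 704 ≡ 1, so λ ≡ 24·22 ≡ 10.
  x = λ² - 4 - 4 = 100 - 8 ≡ 18; y = λ·(4 - 18) - 16 ≡ 29. → (18, 29)

(18, 29)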